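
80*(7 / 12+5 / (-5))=-100 / 3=-33.33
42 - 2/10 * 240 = -6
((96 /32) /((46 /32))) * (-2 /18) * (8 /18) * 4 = -256 /621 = -0.41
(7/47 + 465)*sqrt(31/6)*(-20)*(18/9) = -437240*sqrt(186)/141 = -42291.90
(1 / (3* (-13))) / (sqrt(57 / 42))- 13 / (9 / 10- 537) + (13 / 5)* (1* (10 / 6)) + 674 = 1212225 / 1787- sqrt(266) / 741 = 678.34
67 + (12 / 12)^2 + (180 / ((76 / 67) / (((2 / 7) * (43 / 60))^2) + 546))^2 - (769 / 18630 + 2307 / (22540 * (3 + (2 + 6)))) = 3904489747409899554311 / 57378396519974500740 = 68.05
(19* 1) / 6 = 19 / 6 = 3.17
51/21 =17/7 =2.43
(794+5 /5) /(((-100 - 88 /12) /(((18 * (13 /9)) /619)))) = -31005 /99659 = -0.31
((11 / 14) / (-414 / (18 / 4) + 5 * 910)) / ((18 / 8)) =11 / 140427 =0.00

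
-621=-621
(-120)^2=14400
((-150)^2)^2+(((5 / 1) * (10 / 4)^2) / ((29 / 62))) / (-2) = 58724996125 / 116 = 506249966.59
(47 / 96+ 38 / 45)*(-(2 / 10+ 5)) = -24973 / 3600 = -6.94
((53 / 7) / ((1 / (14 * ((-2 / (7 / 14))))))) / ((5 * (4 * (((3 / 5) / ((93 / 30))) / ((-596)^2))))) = -583619888 / 15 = -38907992.53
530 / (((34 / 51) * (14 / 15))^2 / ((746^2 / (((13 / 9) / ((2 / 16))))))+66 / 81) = 671940896625 / 1033043017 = 650.45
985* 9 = 8865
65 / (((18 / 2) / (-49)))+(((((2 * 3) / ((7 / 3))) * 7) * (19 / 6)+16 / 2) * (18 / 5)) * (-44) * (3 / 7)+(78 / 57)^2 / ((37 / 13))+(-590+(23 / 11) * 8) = -49420620211 / 9256401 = -5339.08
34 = 34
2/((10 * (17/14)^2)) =196/1445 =0.14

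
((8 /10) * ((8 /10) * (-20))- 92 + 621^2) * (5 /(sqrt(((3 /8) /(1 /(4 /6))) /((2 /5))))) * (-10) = -7710724 * sqrt(10) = -24383450.25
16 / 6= 8 / 3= 2.67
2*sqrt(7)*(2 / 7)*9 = 36*sqrt(7) / 7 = 13.61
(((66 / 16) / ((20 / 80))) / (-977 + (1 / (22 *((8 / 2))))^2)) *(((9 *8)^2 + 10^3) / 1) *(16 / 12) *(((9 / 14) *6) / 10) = -14223002112 / 264806045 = -53.71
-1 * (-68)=68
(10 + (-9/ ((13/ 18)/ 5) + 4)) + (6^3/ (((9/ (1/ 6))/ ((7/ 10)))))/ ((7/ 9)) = -2906/ 65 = -44.71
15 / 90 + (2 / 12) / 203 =34 / 203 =0.17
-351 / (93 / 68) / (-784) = 1989 / 6076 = 0.33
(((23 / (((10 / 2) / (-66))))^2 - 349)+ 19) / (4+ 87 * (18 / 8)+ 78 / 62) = 284713176 / 623125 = 456.91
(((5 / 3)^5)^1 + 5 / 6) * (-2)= -27.39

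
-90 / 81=-10 / 9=-1.11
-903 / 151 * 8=-47.84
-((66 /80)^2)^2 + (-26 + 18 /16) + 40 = 37534079 /2560000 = 14.66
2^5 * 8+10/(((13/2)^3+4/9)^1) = 1014160/3961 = 256.04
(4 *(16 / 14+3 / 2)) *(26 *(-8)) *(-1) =15392 / 7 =2198.86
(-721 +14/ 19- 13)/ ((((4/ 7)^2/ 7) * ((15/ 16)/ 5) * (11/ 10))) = -15928920/ 209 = -76214.93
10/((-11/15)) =-150/11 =-13.64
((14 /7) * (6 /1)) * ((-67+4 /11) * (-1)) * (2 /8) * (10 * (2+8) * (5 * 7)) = 7696500 /11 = 699681.82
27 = 27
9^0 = 1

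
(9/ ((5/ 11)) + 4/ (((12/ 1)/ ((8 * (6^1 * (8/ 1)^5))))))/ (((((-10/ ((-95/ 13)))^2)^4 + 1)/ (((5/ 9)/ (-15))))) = -44523072870940099/ 30484434728295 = -1460.52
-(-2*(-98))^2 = -38416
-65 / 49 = -1.33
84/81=28/27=1.04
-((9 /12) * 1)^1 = -3 /4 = -0.75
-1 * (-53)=53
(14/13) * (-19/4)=-133/26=-5.12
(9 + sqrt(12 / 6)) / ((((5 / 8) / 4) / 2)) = 64*sqrt(2) / 5 + 576 / 5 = 133.30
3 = 3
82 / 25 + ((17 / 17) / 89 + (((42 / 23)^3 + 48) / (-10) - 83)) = -2304269924 / 27071575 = -85.12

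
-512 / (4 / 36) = -4608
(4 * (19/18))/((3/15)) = 21.11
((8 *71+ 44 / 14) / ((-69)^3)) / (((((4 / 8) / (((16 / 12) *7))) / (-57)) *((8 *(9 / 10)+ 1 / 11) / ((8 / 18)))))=133693120 / 1185588981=0.11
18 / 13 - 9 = -99 / 13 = -7.62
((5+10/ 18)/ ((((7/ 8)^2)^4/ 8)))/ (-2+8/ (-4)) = -1677721600/ 51883209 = -32.34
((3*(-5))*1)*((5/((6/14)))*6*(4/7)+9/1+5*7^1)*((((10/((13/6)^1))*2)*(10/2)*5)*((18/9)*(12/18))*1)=-5040000/13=-387692.31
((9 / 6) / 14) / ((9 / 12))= 1 / 7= 0.14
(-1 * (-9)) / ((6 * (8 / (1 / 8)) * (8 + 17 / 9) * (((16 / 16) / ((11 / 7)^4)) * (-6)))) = -131769 / 54704384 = -0.00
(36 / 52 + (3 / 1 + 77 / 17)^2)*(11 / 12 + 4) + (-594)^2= 15919978211 / 45084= 353118.14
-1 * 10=-10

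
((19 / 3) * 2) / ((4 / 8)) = 76 / 3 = 25.33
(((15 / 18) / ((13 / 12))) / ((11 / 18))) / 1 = 180 / 143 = 1.26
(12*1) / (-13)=-12 / 13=-0.92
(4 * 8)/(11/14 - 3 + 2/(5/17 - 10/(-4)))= -42560/1993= -21.35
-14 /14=-1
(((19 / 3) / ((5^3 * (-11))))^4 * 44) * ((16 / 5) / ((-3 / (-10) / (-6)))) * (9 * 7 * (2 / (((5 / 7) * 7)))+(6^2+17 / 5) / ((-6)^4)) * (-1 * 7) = 216939634576 / 969093017578125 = 0.00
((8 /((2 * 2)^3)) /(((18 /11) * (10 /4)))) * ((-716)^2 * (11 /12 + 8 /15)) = 10221079 /450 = 22713.51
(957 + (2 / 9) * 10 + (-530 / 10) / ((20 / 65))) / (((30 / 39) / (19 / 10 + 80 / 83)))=875456231 / 298800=2929.91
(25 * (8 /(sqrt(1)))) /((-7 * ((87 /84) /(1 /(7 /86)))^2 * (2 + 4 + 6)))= -5916800 /17661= -335.02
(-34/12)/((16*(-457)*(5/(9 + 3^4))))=51/7312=0.01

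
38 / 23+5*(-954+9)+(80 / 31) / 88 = -37044987 / 7843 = -4723.32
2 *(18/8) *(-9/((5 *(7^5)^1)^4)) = -81/99740332872015001250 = -0.00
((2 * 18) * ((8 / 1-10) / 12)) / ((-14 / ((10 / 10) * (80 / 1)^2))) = 19200 / 7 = 2742.86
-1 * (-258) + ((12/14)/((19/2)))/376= 3225519/12502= 258.00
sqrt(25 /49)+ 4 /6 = 29 /21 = 1.38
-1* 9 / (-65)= 9 / 65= 0.14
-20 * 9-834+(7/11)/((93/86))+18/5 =-5165186/5115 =-1009.81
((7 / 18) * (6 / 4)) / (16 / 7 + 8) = 49 / 864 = 0.06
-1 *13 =-13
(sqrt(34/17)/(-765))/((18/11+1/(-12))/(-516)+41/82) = -7568*sqrt(2)/2877335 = -0.00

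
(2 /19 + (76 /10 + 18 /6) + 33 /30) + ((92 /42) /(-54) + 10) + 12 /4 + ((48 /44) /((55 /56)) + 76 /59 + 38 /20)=29.06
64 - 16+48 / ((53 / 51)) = 4992 / 53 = 94.19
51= 51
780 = 780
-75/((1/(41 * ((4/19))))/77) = -947100/19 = -49847.37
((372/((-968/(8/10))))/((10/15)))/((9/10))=-62/121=-0.51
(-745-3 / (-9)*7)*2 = -1485.33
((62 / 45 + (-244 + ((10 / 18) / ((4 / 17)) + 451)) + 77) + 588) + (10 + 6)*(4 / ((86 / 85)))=7267819 / 7740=938.99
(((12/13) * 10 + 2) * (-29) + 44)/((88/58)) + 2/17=-902111/4862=-185.54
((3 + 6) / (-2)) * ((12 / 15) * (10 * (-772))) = 27792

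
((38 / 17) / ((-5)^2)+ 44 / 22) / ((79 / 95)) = 16872 / 6715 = 2.51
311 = 311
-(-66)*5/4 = 165/2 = 82.50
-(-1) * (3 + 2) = 5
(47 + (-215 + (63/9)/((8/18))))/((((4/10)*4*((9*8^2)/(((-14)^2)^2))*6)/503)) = -1225818545/2304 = -532039.30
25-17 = 8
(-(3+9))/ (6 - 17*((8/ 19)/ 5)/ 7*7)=-570/ 217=-2.63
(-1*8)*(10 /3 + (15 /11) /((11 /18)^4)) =-50675440 /483153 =-104.88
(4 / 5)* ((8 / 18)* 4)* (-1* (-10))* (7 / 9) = 896 / 81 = 11.06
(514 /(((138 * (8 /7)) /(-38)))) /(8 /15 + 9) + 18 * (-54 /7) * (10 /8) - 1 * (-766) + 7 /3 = 581.77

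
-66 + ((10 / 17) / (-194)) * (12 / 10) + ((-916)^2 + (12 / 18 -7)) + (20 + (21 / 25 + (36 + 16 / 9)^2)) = 2806390421624 / 3339225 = 840431.66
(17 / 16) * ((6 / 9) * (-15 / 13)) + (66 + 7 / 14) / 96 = -311 / 2496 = -0.12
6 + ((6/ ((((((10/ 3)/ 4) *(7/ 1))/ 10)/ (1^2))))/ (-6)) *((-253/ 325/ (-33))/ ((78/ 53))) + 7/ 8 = 6.85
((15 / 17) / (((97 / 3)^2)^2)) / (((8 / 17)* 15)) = 81 / 708234248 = 0.00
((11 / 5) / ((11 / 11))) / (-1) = -11 / 5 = -2.20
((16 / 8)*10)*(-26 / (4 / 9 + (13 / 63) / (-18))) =-589680 / 491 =-1200.98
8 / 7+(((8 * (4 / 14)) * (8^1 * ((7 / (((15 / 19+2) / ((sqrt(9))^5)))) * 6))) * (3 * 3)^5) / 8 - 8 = 183206842032 / 371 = 493818981.22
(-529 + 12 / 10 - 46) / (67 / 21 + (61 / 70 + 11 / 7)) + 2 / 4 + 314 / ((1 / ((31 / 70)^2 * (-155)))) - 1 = -399460434 / 41405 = -9647.64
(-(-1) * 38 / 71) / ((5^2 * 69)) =38 / 122475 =0.00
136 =136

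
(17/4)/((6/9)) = 51/8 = 6.38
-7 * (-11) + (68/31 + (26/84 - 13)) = 66.50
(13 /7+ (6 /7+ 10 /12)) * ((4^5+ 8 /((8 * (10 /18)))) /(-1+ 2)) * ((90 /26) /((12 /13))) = 13646.80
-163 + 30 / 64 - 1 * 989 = -1151.53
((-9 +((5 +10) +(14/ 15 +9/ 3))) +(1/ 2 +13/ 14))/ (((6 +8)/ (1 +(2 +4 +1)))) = 4772/ 735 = 6.49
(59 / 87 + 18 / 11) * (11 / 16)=2215 / 1392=1.59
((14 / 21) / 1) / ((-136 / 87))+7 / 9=215 / 612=0.35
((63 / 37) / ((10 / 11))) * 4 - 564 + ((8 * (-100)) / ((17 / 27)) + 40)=-1787.10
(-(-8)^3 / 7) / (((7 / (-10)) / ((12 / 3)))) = -20480 / 49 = -417.96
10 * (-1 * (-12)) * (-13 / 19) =-1560 / 19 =-82.11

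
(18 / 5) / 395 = 18 / 1975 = 0.01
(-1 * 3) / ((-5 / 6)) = 18 / 5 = 3.60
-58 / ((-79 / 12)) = 696 / 79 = 8.81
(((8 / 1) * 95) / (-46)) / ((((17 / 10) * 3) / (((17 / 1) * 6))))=-7600 / 23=-330.43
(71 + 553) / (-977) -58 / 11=-63530 / 10747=-5.91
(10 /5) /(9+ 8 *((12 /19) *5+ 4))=38 /1259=0.03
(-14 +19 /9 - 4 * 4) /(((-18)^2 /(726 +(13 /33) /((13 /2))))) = -1503490 /24057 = -62.50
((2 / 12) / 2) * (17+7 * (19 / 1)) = 12.50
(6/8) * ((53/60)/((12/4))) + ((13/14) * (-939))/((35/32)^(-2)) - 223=-38887151/30720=-1265.86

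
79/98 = 0.81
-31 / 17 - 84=-1459 / 17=-85.82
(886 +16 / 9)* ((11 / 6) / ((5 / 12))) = 35156 / 9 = 3906.22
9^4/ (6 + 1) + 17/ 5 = 32924/ 35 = 940.69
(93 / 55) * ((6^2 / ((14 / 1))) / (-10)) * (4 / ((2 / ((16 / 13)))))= -26784 / 25025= -1.07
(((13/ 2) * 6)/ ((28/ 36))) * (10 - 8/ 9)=3198/ 7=456.86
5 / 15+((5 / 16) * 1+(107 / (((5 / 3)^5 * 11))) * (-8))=-8918759 / 1650000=-5.41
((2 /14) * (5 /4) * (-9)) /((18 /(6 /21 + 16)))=-285 /196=-1.45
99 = 99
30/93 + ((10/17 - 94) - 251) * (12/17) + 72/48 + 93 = -2657089/17918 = -148.29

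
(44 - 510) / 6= -77.67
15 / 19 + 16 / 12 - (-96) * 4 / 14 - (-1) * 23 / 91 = 154594 / 5187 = 29.80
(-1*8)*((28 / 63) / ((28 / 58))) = -464 / 63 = -7.37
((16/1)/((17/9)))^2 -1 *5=19291/289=66.75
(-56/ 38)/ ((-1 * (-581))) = -4/ 1577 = -0.00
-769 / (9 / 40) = -30760 / 9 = -3417.78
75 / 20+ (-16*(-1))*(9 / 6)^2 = 159 / 4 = 39.75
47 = 47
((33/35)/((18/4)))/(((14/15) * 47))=11/2303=0.00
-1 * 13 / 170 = -13 / 170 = -0.08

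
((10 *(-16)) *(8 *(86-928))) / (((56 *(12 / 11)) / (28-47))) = -7039120 / 21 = -335196.19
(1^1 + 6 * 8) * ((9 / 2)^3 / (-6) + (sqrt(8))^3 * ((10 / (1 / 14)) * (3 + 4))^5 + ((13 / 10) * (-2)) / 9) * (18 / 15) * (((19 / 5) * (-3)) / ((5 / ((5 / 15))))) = -914021217550543495.04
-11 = -11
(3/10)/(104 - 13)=3/910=0.00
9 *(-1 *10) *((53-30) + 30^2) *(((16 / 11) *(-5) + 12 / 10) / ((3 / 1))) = 168153.82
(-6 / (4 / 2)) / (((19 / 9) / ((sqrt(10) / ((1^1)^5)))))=-27* sqrt(10) / 19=-4.49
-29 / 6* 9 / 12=-3.62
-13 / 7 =-1.86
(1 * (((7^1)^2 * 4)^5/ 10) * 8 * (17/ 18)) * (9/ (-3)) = -9834658269184/ 15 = -655643884612.27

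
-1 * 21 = -21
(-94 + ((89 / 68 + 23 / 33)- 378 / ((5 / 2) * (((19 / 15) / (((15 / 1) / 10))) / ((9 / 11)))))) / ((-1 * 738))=10168337 / 31465368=0.32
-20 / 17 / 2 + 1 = 7 / 17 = 0.41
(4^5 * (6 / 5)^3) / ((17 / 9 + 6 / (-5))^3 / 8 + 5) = 1289945088 / 3674791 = 351.03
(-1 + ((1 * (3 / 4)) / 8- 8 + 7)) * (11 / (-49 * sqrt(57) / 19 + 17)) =216733 / 54784 + 32879 * sqrt(57) / 54784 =8.49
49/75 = 0.65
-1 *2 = -2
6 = 6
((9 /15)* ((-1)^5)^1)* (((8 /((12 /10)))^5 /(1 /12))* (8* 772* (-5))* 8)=632422400000 /27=23423051851.85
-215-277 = -492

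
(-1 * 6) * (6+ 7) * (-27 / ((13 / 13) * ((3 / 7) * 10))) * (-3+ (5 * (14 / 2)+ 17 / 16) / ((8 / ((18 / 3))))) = 3781323 / 320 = 11816.63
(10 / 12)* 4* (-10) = -100 / 3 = -33.33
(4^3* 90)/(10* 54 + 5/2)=2304/217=10.62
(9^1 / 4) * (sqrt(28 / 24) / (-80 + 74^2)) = 3 * sqrt(42) / 43168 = 0.00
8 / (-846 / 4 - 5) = -16 / 433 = -0.04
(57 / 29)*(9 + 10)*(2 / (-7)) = -10.67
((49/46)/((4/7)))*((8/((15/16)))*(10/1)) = 10976/69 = 159.07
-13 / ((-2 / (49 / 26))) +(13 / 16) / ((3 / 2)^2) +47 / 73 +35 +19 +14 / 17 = 1520737 / 22338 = 68.08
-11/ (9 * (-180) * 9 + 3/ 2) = 22/ 29157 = 0.00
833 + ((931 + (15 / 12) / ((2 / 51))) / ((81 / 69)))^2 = 31427719009 / 46656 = 673605.09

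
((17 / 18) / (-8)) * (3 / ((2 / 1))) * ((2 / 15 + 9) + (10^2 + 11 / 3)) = -799 / 40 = -19.98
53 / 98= 0.54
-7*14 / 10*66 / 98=-33 / 5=-6.60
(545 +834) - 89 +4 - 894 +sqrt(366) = sqrt(366) +400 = 419.13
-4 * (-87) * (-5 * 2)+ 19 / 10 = -34781 / 10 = -3478.10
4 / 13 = 0.31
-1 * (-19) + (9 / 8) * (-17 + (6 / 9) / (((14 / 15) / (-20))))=-907 / 56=-16.20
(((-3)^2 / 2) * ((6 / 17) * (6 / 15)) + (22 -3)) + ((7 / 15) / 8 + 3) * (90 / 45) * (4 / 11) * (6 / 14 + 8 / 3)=1562152 / 58905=26.52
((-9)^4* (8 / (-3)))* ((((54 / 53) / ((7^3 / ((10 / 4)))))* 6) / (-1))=14171760 / 18179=779.57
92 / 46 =2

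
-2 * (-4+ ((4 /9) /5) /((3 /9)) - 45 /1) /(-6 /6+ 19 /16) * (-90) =-46784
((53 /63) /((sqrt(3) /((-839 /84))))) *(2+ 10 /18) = -1022741 *sqrt(3) /142884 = -12.40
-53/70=-0.76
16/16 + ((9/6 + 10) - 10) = 2.50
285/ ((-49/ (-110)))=31350/ 49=639.80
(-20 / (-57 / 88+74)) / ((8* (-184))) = 11 / 59386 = 0.00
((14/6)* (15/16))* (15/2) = 16.41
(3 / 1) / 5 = 3 / 5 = 0.60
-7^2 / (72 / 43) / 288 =-2107 / 20736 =-0.10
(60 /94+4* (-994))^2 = 34909932964 /2209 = 15803500.66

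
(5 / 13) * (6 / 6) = 5 / 13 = 0.38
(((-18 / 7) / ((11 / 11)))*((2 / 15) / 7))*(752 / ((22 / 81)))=-365472 / 2695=-135.61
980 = 980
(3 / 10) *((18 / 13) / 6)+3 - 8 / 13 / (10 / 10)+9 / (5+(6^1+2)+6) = 7231 / 2470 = 2.93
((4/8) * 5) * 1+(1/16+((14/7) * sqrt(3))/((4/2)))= sqrt(3)+41/16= 4.29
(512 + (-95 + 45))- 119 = 343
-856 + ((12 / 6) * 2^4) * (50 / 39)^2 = -1221976 / 1521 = -803.40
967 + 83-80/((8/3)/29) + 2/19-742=-10676/19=-561.89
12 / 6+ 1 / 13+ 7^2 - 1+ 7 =742 / 13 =57.08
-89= -89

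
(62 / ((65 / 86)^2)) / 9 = 458552 / 38025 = 12.06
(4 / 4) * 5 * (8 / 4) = 10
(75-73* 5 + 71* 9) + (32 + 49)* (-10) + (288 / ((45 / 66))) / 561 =-39121 / 85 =-460.25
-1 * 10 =-10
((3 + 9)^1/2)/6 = 1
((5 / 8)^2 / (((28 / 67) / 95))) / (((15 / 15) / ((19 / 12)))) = 3023375 / 21504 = 140.60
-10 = -10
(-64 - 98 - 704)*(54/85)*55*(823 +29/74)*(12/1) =-298980764.30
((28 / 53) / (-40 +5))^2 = 16 / 70225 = 0.00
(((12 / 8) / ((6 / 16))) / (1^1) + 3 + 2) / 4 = 9 / 4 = 2.25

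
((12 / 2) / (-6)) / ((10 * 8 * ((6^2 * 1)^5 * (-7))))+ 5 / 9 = 18811699201 / 33861058560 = 0.56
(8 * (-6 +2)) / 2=-16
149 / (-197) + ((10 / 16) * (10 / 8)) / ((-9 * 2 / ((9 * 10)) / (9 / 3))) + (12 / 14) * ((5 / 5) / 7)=-3815683 / 308896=-12.35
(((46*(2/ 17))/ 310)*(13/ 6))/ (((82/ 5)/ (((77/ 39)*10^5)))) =88550000/ 194463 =455.36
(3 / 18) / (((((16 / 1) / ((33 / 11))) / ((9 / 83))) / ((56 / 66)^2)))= 49 / 20086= 0.00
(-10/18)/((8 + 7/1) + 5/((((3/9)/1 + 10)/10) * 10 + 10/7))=-247/6858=-0.04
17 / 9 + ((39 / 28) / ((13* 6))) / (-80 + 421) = 324641 / 171864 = 1.89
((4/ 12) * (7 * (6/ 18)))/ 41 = 7/ 369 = 0.02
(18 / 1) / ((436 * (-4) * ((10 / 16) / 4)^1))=-36 / 545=-0.07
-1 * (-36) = 36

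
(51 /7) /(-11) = -51 /77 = -0.66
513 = 513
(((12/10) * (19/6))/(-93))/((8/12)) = -19/310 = -0.06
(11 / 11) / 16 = 1 / 16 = 0.06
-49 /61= -0.80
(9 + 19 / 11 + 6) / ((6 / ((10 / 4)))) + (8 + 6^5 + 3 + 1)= 257234 / 33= 7794.97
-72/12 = -6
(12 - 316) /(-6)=152 /3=50.67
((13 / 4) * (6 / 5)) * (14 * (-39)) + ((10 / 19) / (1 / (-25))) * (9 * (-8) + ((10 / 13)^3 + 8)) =-269927721 / 208715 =-1293.28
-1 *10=-10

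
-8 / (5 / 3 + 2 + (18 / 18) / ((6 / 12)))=-24 / 17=-1.41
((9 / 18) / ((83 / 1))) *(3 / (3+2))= 3 / 830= 0.00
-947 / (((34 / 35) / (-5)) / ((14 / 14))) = 165725 / 34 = 4874.26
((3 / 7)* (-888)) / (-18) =148 / 7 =21.14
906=906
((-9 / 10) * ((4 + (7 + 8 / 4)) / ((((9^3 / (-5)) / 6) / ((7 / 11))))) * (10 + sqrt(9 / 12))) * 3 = 9.99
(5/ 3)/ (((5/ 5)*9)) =5/ 27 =0.19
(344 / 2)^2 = 29584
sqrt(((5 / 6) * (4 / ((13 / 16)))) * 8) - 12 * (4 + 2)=-72 + 16 * sqrt(195) / 39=-66.27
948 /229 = 4.14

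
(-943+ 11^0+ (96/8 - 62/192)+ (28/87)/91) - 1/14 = -78569643/84448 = -930.39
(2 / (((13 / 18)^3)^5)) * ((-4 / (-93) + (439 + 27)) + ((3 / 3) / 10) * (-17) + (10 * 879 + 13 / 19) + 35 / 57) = 367798018014996825532760064 / 150742454926497279365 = 2439909.97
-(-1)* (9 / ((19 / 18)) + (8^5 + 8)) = 622906 / 19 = 32784.53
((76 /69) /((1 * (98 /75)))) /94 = 475 /52969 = 0.01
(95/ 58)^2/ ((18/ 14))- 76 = -2237801/ 30276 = -73.91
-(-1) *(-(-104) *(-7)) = -728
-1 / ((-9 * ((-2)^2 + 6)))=1 / 90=0.01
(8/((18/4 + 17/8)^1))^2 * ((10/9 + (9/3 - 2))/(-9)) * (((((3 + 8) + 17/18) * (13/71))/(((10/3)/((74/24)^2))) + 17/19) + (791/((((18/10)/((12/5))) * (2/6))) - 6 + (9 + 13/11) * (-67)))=-4074707145152/4797904023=-849.27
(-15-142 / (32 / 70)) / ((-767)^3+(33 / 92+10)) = 59915 / 83024048086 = 0.00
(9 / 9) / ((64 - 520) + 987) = 1 / 531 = 0.00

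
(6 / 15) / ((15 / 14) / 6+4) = 56 / 585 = 0.10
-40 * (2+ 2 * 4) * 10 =-4000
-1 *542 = -542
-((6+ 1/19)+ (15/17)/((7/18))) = -18815/2261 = -8.32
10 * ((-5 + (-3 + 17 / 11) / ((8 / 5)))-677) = -75120 / 11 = -6829.09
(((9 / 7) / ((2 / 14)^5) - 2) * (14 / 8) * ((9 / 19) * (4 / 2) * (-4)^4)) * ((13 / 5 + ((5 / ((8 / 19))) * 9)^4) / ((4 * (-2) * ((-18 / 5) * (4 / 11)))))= 4445490320987208647 / 38912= 114244714252343.97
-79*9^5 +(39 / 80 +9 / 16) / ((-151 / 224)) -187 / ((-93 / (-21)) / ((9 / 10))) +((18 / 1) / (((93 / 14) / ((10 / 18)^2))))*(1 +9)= -5895829940531 / 1263870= -4664902.20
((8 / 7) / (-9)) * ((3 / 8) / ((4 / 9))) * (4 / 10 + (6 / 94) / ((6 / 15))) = -789 / 13160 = -0.06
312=312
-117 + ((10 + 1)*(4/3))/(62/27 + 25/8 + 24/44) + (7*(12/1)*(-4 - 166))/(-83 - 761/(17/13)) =-621438176/6677367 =-93.07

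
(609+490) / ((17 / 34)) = 2198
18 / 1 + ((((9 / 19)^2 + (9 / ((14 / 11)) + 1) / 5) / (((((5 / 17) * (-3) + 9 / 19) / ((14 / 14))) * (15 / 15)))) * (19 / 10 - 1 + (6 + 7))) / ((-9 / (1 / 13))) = 3807085669 / 205405200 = 18.53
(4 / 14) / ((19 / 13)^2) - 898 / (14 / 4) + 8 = -89686 / 361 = -248.44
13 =13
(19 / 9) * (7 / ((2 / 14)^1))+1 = 940 / 9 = 104.44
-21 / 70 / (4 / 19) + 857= 34223 / 40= 855.58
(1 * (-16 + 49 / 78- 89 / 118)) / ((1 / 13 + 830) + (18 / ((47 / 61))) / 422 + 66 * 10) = -183990101 / 17001676944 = -0.01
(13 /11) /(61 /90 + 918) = 1170 /909491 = 0.00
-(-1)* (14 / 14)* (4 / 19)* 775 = 3100 / 19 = 163.16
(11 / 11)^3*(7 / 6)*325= 2275 / 6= 379.17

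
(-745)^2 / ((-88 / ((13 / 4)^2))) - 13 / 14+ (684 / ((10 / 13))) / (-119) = -66627.17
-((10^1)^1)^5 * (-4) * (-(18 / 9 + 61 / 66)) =-38600000 / 33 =-1169696.97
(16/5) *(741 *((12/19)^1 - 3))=-5616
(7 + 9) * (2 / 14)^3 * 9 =144 / 343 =0.42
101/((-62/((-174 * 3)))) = 850.35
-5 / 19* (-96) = 480 / 19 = 25.26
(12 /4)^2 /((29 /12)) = 108 /29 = 3.72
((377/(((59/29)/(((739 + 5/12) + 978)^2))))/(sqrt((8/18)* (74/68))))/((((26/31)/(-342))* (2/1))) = -17058650041011* sqrt(1258)/3776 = -160233380278.19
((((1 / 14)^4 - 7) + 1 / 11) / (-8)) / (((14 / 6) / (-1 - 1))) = -8758815 / 11832128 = -0.74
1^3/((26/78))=3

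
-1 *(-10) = 10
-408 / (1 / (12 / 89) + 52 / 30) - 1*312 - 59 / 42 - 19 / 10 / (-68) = -311817881 / 871080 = -357.97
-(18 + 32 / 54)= -502 / 27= -18.59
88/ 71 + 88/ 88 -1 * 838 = -59339/ 71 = -835.76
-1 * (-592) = 592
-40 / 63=-0.63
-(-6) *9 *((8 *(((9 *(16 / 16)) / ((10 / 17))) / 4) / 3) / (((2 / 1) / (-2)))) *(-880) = 484704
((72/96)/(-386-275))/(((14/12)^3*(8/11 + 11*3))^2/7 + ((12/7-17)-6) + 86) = -29638224/12394200363757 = -0.00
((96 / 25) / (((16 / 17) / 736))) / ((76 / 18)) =337824 / 475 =711.21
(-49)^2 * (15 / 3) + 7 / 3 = 36022 / 3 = 12007.33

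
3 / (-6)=-1 / 2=-0.50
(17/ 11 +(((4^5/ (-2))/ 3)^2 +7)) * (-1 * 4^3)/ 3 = -184603520/ 297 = -621560.67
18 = 18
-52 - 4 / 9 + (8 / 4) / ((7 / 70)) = -292 / 9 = -32.44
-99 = -99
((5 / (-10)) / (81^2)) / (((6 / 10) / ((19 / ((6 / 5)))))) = -475 / 236196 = -0.00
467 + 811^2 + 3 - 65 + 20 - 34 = 658112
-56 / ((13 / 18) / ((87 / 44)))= -21924 / 143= -153.31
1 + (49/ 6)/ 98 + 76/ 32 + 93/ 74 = 4187/ 888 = 4.72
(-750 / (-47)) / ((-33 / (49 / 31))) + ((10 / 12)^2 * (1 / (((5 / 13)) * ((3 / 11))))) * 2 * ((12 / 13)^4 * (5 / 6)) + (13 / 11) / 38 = 9737767477 / 1338030122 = 7.28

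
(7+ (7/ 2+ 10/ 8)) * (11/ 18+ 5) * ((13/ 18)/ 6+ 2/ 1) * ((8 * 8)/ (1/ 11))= 23915386/ 243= 98417.23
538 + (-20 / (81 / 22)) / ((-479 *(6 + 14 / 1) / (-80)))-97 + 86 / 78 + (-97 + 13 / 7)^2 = 234649307566 / 24714963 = 9494.22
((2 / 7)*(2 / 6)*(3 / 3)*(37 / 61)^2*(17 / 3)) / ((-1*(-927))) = 0.00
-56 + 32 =-24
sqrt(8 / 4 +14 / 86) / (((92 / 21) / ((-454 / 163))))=-0.93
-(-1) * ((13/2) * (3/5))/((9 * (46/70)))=91/138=0.66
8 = 8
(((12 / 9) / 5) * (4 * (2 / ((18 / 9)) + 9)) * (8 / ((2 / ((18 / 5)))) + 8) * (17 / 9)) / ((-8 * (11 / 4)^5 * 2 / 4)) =-15597568 / 21741885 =-0.72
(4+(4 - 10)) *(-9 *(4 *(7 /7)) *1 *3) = 216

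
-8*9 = -72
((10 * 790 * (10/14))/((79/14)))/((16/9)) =1125/2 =562.50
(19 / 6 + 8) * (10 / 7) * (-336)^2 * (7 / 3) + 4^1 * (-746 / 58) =121863468 / 29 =4202188.55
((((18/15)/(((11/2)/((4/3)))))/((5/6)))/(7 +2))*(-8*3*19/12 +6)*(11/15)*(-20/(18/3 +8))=2048/1575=1.30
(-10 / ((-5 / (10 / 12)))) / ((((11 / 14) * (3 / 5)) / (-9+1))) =-2800 / 99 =-28.28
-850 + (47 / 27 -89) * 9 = -4906 / 3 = -1635.33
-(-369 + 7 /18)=6635 /18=368.61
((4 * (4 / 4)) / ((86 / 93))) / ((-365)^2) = 186 / 5728675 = 0.00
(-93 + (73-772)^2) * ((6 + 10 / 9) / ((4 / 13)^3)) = 357750692 / 3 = 119250230.67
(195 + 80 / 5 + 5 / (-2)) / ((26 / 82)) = 17097 / 26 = 657.58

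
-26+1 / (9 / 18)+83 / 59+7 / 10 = -12917 / 590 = -21.89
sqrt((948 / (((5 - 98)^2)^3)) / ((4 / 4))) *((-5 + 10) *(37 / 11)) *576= 23680 *sqrt(237) / 983103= 0.37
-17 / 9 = -1.89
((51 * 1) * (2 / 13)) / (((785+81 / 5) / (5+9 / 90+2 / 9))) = 8143 / 156234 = 0.05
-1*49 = -49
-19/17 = -1.12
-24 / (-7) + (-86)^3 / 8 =-556525 / 7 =-79503.57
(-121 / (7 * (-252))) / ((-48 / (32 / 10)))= -121 / 26460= -0.00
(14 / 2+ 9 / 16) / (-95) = -121 / 1520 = -0.08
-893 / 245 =-3.64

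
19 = 19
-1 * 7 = -7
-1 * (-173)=173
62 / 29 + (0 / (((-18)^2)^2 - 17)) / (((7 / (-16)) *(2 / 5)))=62 / 29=2.14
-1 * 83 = -83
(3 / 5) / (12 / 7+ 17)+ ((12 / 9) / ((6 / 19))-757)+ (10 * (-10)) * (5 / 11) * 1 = -51759296 / 64845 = -798.20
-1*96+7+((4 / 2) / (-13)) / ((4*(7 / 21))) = -2317 / 26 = -89.12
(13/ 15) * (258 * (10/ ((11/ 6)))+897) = 109837/ 55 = 1997.04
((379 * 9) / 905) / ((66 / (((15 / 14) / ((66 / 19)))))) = 21603 / 1226456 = 0.02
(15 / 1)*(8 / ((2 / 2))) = 120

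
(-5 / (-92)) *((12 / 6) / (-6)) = -5 / 276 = -0.02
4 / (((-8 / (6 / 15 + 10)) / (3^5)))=-6318 / 5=-1263.60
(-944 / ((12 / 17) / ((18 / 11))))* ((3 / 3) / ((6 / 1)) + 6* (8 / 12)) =-100300 / 11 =-9118.18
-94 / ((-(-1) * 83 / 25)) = -2350 / 83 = -28.31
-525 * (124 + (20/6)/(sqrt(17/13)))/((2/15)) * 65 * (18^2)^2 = -3331544580000 - 89557650000 * sqrt(221)/17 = -3409860473044.02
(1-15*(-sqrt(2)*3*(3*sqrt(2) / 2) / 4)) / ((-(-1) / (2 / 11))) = 139 / 22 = 6.32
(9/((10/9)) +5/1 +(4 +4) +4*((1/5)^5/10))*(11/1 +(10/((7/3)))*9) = 32686359/31250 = 1045.96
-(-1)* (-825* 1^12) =-825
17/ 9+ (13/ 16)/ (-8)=2059/ 1152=1.79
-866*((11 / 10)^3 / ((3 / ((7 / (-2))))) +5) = -8955739 / 3000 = -2985.25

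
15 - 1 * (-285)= 300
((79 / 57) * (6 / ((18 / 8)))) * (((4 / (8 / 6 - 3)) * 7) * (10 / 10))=-17696 / 285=-62.09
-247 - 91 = -338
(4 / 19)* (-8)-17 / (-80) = -2237 / 1520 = -1.47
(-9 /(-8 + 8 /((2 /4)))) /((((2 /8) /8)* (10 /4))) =-72 /5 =-14.40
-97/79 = -1.23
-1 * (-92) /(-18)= -46 /9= -5.11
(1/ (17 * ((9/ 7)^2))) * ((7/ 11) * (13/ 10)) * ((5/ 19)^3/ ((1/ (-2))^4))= 0.01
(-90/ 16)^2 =2025/ 64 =31.64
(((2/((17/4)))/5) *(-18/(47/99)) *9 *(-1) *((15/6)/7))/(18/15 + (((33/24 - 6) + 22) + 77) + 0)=2566080/21382039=0.12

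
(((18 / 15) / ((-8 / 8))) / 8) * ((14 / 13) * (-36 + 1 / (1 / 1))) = 147 / 26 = 5.65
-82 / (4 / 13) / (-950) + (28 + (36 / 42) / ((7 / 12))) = 2769717 / 93100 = 29.75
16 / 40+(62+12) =372 / 5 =74.40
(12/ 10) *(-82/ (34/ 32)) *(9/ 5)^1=-70848/ 425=-166.70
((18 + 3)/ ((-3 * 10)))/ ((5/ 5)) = -7/ 10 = -0.70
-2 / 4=-1 / 2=-0.50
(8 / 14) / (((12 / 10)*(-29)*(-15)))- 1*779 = -1423231 / 1827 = -779.00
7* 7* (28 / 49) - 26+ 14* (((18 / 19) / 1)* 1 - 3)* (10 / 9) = -1706 / 57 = -29.93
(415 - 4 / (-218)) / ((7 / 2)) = 90474 / 763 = 118.58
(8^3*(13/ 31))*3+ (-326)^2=3314524/ 31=106920.13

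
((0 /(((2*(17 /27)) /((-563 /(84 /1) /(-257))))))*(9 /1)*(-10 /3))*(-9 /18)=0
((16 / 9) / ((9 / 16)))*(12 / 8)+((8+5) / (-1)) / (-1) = 479 / 27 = 17.74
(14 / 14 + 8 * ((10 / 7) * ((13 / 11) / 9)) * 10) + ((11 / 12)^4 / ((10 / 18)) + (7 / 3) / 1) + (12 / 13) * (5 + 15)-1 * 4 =130971187 / 3843840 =34.07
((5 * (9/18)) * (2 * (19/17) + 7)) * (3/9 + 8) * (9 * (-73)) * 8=-17191500/17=-1011264.71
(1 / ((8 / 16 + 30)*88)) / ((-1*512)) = -1 / 1374208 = -0.00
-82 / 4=-41 / 2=-20.50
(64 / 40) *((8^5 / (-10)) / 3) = -131072 / 75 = -1747.63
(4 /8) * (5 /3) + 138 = 833 /6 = 138.83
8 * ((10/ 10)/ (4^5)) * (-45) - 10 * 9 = -11565/ 128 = -90.35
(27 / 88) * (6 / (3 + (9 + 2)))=81 / 616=0.13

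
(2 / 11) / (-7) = -2 / 77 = -0.03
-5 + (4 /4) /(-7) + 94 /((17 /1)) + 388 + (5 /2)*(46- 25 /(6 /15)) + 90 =208077 /476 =437.14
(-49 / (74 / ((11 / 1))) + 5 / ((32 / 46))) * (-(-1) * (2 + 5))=-399 / 592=-0.67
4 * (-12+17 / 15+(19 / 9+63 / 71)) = -100556 / 3195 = -31.47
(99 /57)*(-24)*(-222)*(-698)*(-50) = 6136257600 /19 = 322960926.32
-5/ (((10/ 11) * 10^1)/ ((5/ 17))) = -11/ 68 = -0.16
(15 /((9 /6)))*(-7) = -70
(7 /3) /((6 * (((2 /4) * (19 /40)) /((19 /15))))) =56 /27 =2.07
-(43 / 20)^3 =-79507 / 8000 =-9.94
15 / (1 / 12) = 180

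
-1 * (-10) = 10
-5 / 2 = -2.50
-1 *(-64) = 64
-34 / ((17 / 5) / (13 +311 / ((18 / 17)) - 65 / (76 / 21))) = -987565 / 342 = -2887.62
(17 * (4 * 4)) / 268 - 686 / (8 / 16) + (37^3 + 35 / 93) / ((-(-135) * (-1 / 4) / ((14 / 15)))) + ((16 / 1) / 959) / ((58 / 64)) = -972643431782608 / 350912940525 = -2771.75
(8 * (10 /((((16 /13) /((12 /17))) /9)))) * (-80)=-561600 /17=-33035.29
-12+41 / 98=-1135 / 98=-11.58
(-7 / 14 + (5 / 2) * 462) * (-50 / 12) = -57725 / 12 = -4810.42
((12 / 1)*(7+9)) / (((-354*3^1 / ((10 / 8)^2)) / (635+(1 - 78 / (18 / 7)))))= -90850 / 531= -171.09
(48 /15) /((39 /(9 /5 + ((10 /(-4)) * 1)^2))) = 644 /975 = 0.66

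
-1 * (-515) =515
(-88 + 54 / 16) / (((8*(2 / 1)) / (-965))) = 653305 / 128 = 5103.95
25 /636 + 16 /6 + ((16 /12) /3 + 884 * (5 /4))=2114351 /1908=1108.15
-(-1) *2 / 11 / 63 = 2 / 693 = 0.00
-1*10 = -10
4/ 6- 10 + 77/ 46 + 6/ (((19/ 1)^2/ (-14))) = -393169/ 49818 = -7.89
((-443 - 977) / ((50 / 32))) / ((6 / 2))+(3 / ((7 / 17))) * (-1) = -32573 / 105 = -310.22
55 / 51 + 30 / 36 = 65 / 34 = 1.91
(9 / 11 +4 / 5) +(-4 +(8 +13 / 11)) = 34 / 5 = 6.80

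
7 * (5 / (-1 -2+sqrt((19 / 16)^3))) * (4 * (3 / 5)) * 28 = -28901376 / 30005 -2860032 * sqrt(19) / 30005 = -1378.70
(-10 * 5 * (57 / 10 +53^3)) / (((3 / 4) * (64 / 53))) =-8219565.73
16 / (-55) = -16 / 55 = -0.29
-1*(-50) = 50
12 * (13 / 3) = 52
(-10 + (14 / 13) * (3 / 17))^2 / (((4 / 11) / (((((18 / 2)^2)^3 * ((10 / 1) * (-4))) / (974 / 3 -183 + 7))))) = -412152137559360 / 10891543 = -37841482.84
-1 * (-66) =66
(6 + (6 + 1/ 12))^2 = 21025/ 144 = 146.01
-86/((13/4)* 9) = -344/117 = -2.94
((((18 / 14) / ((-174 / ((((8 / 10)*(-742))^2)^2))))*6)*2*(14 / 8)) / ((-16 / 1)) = 21824691702912 / 18125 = 1204120921.54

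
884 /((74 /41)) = 18122 /37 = 489.78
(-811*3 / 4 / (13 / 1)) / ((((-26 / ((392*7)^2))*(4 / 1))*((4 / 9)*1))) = 2576160153 / 338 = 7621775.60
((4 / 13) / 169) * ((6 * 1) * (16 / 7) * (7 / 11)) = 384 / 24167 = 0.02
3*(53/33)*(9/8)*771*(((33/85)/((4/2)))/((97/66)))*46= 837405459/32980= 25391.31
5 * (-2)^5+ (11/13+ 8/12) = -6181/39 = -158.49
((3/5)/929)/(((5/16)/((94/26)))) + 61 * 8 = 147341656/301925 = 488.01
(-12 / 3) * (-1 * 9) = 36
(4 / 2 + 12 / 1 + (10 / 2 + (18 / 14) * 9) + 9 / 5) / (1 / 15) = 3399 / 7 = 485.57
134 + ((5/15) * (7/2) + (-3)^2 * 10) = 1351/6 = 225.17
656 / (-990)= -328 / 495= -0.66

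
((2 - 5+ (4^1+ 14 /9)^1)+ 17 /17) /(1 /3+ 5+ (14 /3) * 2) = 8 /33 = 0.24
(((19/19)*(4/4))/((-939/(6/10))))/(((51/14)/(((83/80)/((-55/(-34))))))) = -0.00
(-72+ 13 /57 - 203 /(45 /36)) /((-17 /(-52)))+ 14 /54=-31222547 /43605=-716.03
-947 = -947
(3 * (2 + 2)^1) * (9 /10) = 54 /5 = 10.80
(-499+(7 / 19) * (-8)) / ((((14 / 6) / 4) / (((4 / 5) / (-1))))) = 457776 / 665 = 688.38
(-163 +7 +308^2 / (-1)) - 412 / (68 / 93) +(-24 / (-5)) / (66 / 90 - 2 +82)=-1967775685 / 20587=-95583.41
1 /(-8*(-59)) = 1 /472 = 0.00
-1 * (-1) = 1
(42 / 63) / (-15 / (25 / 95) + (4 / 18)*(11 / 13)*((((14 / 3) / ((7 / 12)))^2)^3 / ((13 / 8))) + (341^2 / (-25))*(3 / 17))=215475 / 9520467386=0.00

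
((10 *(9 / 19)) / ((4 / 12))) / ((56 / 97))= 13095 / 532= 24.61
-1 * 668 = -668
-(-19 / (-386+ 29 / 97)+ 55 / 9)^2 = -5902234276 / 155525841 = -37.95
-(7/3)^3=-343/27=-12.70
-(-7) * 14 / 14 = 7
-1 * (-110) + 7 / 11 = 110.64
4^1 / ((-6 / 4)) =-8 / 3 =-2.67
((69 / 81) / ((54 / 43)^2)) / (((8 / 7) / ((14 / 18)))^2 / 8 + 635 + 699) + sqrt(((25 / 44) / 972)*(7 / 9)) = 102107327 / 252224418024 + 5*sqrt(231) / 3564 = 0.02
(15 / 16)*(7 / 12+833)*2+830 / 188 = 2357345 / 1504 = 1567.38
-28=-28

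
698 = 698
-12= -12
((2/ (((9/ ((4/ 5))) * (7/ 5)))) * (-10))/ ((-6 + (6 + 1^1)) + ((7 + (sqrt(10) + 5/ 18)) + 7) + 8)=-0.05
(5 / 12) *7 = 35 / 12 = 2.92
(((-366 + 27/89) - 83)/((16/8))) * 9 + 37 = -176410/89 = -1982.13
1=1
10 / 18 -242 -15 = -2308 / 9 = -256.44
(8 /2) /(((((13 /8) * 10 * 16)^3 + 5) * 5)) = 4 /87880025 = 0.00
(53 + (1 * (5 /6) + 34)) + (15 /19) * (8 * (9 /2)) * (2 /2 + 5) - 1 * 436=-20251 /114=-177.64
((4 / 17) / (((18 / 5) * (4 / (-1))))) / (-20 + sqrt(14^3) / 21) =5 * sqrt(14) / 180744 + 25 / 30124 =0.00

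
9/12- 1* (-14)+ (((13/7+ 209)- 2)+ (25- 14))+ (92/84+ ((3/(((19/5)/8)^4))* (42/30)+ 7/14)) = 3488866961/10946964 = 318.71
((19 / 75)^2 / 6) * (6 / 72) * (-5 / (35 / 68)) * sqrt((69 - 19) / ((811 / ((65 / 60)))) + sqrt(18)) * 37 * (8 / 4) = -227069 * sqrt(1581450 + 71033868 * sqrt(2)) / 1724388750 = -1.33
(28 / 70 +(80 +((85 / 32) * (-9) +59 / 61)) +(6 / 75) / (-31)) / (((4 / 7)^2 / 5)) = 879.83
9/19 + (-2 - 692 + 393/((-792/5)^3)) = -2182081151317/3146356224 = -693.53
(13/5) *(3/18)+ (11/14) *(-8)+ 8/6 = -949/210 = -4.52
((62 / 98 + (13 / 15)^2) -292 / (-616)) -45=-10464143 / 242550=-43.14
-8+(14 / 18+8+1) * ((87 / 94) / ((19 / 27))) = 4340 / 893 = 4.86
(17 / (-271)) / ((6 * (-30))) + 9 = 439037 / 48780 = 9.00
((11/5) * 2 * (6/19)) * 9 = 1188/95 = 12.51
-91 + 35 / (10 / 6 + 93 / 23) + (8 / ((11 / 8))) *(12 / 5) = -1536553 / 21670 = -70.91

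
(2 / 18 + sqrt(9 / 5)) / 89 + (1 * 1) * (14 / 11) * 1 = 3 * sqrt(5) / 445 + 11225 / 8811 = 1.29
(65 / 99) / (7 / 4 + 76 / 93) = 1612 / 6303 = 0.26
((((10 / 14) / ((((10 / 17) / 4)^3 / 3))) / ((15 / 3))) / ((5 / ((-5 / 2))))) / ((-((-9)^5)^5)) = -19652 / 209386913076790338391322625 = -0.00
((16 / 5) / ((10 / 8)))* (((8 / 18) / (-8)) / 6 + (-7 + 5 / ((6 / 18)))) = 13808 / 675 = 20.46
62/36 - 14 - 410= -7601/18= -422.28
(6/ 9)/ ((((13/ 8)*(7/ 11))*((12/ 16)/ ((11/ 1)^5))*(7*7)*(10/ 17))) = 4802.92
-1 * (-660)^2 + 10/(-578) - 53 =-125903722/289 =-435653.02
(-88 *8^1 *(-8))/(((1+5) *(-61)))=-2816/183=-15.39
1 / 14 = 0.07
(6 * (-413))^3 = -15216119352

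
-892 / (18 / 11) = -4906 / 9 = -545.11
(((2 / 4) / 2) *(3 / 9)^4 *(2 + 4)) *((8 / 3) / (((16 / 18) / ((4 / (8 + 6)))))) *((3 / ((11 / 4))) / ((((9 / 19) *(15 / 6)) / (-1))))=-152 / 10395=-0.01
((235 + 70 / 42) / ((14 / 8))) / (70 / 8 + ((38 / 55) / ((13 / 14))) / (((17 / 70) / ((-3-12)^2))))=0.19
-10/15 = -2/3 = -0.67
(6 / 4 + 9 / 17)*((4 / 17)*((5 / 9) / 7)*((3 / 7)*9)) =2070 / 14161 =0.15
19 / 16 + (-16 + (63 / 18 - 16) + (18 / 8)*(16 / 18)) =-405 / 16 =-25.31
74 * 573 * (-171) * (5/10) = -3625371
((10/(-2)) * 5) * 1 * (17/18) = -425/18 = -23.61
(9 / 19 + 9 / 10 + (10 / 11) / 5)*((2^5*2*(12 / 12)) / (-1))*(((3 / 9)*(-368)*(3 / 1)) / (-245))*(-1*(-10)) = -76567552 / 51205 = -1495.31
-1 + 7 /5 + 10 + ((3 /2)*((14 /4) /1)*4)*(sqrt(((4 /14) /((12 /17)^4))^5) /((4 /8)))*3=189.41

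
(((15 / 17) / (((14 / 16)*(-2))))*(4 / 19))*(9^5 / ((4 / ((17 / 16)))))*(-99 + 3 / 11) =480954105 / 2926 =164372.56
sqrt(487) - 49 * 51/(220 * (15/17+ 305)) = -42483/1144000+ sqrt(487) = 22.03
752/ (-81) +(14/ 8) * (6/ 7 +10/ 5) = -347/ 81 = -4.28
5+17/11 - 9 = -27/11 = -2.45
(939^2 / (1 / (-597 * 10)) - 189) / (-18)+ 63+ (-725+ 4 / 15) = 292436813.77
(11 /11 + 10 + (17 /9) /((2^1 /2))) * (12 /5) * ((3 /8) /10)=29 /25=1.16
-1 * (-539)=539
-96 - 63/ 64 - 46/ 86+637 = 1484651/ 2752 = 539.48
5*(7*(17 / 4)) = 595 / 4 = 148.75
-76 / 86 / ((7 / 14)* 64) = -19 / 688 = -0.03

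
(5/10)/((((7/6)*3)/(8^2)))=64/7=9.14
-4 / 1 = -4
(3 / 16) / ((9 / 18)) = 0.38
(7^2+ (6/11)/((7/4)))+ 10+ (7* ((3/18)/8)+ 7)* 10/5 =136019/1848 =73.60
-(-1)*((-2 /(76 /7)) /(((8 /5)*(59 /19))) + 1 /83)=-1961 /78352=-0.03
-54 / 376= -0.14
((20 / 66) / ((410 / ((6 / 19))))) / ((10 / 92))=92 / 42845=0.00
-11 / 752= -0.01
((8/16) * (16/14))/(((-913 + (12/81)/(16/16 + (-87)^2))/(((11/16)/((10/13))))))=-2922777/5225025848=-0.00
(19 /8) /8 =19 /64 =0.30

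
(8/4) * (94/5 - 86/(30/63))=-1618/5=-323.60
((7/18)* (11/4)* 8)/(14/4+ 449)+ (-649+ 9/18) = -10563757/16290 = -648.48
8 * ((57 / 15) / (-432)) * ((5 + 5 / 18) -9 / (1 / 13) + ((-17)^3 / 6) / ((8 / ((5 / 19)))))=379367 / 38880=9.76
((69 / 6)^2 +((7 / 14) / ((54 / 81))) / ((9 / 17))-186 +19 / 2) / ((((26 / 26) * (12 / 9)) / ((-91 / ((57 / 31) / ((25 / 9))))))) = 18124925 / 4104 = 4416.40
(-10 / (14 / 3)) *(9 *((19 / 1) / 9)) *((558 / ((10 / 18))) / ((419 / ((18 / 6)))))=-858762 / 2933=-292.79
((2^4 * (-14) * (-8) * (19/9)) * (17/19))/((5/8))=243712/45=5415.82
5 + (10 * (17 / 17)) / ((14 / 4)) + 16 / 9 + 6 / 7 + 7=1102 / 63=17.49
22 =22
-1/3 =-0.33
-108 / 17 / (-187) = 108 / 3179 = 0.03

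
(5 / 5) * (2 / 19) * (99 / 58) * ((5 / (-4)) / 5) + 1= 2105 / 2204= 0.96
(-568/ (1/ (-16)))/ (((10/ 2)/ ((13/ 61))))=118144/ 305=387.36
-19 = -19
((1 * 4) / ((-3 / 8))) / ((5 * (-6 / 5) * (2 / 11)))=88 / 9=9.78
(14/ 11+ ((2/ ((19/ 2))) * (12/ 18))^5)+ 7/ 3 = 23867478709/ 6618612627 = 3.61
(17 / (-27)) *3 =-17 / 9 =-1.89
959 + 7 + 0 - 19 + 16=963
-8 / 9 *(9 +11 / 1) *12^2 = -2560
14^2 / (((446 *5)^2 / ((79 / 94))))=3871 / 116863150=0.00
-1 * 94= -94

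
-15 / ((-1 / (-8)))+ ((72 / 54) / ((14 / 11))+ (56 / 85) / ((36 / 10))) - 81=-213953 / 1071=-199.77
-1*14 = -14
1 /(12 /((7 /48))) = 7 /576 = 0.01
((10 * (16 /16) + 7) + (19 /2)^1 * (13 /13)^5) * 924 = 24486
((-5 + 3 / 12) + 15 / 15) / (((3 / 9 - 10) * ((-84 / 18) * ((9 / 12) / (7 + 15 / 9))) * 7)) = -195 / 1421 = -0.14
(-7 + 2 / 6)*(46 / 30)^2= -2116 / 135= -15.67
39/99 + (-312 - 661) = -32096/33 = -972.61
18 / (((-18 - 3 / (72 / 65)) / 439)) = -189648 / 497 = -381.59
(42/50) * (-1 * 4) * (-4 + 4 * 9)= -2688/25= -107.52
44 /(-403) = -44 /403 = -0.11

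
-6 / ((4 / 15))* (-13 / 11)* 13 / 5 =1521 / 22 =69.14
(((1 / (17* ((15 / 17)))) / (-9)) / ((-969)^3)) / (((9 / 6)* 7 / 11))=22 / 2579433847515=0.00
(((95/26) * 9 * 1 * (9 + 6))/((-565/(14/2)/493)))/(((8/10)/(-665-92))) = 33504119775/11752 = 2850929.18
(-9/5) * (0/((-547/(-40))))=0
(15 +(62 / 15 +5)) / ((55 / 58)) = 20996 / 825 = 25.45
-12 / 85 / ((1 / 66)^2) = -52272 / 85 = -614.96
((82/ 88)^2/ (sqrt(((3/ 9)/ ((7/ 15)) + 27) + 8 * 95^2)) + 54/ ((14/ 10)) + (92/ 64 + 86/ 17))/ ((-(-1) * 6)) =1681 * sqrt(3539158)/ 5872979904 + 28603/ 3808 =7.51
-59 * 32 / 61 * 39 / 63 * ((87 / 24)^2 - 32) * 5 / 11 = 164.25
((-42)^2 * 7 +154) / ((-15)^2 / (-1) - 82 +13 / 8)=-14288 / 349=-40.94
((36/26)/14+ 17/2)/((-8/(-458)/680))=30462725/91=334755.22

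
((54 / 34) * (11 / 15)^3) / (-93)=-1331 / 197625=-0.01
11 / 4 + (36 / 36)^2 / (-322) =1769 / 644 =2.75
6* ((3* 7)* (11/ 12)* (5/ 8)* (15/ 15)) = 1155/ 16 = 72.19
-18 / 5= -3.60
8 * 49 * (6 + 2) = 3136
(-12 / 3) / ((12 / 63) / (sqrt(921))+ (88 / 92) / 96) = -246.30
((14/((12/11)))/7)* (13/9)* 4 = 286/27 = 10.59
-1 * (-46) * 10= 460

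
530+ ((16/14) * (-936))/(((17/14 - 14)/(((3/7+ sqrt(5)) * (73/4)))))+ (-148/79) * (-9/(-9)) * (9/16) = 468534967/395948+ 273312 * sqrt(5)/179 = 4597.54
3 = 3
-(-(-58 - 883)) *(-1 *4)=3764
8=8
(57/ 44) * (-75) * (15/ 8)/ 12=-21375/ 1408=-15.18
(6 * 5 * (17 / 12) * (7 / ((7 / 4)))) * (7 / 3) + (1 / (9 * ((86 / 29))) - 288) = 84137 / 774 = 108.70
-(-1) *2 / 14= 1 / 7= 0.14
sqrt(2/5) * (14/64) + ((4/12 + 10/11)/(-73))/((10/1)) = -41/24090 + 7 * sqrt(10)/160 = 0.14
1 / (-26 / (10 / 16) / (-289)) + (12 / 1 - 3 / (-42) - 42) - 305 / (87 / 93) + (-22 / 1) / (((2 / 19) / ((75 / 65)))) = -24919329 / 42224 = -590.17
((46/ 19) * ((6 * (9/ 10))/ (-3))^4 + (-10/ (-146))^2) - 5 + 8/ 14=9298609218/ 442973125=20.99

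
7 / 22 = 0.32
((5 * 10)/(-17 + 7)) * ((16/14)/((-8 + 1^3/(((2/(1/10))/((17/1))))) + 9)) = -800/259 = -3.09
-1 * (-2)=2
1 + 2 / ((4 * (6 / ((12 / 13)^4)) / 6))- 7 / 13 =23550 / 28561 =0.82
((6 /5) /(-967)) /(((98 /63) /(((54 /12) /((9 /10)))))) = -27 /6769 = -0.00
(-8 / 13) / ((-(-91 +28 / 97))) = -776 / 114387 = -0.01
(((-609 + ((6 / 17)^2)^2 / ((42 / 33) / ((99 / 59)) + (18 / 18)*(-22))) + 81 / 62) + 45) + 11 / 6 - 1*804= -61308435442624 / 44919180699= -1364.86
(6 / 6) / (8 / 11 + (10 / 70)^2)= 1.34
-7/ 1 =-7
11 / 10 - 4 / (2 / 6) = -109 / 10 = -10.90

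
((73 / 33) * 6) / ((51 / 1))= 146 / 561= 0.26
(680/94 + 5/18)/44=6355/37224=0.17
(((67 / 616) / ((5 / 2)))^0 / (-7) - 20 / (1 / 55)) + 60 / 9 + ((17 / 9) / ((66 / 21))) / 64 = -96994879 / 88704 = -1093.47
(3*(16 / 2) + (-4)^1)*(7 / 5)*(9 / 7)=36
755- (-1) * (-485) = 270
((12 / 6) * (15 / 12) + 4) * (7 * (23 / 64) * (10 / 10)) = 2093 / 128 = 16.35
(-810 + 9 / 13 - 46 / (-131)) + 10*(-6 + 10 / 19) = -27946527 / 32357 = -863.69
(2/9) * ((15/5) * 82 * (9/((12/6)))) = 246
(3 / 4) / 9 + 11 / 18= 25 / 36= 0.69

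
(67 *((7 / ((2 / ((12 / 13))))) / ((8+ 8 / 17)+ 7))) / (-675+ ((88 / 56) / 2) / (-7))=-4688124 / 226204459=-0.02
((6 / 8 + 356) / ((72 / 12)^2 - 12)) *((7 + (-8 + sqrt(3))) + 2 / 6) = -1427 / 144 + 1427 *sqrt(3) / 96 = 15.84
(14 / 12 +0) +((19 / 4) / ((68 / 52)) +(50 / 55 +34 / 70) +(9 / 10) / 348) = 5645327 / 911064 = 6.20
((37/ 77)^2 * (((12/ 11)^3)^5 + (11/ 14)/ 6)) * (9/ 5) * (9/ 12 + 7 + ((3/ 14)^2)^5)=12338341749754371033221791733120643/ 1002951934043244539301258747842560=12.30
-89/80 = -1.11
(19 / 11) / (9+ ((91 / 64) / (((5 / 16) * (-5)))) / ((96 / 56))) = 22800 / 111793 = 0.20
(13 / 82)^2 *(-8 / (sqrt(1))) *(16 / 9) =-5408 / 15129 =-0.36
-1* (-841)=841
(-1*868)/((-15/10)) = 1736/3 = 578.67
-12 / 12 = -1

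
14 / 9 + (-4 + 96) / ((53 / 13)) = 11506 / 477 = 24.12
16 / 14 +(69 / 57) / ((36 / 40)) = 2978 / 1197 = 2.49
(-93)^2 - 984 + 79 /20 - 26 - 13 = 7629.95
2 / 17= 0.12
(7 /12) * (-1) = -7 /12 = -0.58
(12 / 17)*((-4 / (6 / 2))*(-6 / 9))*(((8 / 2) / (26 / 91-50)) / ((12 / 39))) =-728 / 4437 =-0.16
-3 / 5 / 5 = -3 / 25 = -0.12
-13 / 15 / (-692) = 13 / 10380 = 0.00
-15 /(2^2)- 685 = -2755 /4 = -688.75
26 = 26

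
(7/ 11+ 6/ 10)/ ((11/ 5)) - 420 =-50752/ 121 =-419.44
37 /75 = 0.49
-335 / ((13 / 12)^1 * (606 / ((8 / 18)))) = -2680 / 11817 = -0.23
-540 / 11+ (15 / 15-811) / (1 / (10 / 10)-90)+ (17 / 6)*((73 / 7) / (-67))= -111383039 / 2754906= -40.43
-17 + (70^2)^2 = 24009983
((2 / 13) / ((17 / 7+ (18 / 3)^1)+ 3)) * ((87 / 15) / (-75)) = -203 / 195000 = -0.00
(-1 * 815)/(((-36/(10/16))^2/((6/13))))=-20375/179712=-0.11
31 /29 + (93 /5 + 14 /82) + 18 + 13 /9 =39.28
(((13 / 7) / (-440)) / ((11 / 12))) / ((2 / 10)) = -39 / 1694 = -0.02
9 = 9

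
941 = 941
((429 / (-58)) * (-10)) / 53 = 2145 / 1537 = 1.40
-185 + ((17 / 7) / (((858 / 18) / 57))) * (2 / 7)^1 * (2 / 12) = -1295326 / 7007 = -184.86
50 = 50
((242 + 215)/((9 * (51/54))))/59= 914/1003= 0.91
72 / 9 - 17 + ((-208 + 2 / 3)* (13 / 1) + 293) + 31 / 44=-318203 / 132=-2410.63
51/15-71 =-338/5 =-67.60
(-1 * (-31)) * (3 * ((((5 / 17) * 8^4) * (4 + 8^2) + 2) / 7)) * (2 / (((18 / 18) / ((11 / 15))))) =55870804 / 35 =1596308.69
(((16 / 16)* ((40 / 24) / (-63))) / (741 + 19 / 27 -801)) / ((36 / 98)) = 35 / 28818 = 0.00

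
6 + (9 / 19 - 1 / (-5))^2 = 58246 / 9025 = 6.45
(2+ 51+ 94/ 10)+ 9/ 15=63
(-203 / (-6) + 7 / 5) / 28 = 151 / 120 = 1.26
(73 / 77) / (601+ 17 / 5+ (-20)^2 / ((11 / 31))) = 365 / 666694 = 0.00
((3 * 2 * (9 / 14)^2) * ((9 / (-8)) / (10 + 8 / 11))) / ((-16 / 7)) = 24057 / 211456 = 0.11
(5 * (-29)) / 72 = -145 / 72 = -2.01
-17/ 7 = -2.43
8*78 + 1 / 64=39937 / 64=624.02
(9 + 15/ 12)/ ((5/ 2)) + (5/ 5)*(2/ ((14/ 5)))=337/ 70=4.81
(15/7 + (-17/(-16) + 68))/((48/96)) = 7975/56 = 142.41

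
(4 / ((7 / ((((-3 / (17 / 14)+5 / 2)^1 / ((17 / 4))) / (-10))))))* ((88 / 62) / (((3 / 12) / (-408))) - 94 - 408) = 69896 / 62713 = 1.11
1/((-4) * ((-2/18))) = 9/4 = 2.25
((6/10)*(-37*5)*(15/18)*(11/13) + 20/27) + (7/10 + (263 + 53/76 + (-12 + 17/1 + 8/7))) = 180207337/933660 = 193.01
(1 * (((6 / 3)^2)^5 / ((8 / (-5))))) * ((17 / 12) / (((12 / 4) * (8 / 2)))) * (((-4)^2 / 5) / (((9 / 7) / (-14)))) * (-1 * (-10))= 2132480 / 81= 26326.91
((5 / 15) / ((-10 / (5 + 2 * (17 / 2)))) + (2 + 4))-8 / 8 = 64 / 15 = 4.27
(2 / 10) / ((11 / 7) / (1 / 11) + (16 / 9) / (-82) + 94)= 2583 / 1436975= 0.00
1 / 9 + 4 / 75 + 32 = 7237 / 225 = 32.16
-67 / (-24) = 67 / 24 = 2.79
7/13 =0.54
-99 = -99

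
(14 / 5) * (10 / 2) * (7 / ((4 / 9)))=441 / 2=220.50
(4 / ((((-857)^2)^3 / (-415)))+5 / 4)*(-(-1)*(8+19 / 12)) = 227799505100053724575 / 19016306512700200752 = 11.98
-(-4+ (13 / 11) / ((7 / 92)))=-888 / 77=-11.53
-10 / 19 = -0.53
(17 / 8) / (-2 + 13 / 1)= 17 / 88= 0.19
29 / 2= 14.50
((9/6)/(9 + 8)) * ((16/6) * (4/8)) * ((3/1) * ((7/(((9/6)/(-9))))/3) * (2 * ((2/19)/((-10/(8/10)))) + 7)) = -34.51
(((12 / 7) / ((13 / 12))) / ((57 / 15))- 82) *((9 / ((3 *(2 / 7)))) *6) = -1269522 / 247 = -5139.77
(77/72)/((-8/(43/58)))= -3311/33408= -0.10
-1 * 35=-35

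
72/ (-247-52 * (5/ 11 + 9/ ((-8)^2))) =-12672/ 48919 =-0.26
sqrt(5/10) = sqrt(2)/2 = 0.71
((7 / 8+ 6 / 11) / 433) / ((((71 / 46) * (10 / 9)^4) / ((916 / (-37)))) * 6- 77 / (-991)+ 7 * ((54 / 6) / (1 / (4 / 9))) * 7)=0.00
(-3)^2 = 9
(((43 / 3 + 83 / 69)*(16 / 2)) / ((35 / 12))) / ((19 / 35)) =34304 / 437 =78.50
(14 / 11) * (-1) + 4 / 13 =-138 / 143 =-0.97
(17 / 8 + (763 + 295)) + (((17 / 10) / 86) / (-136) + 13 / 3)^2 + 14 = 465586538569 / 426009600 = 1092.90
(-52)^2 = 2704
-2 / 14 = -1 / 7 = -0.14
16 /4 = 4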